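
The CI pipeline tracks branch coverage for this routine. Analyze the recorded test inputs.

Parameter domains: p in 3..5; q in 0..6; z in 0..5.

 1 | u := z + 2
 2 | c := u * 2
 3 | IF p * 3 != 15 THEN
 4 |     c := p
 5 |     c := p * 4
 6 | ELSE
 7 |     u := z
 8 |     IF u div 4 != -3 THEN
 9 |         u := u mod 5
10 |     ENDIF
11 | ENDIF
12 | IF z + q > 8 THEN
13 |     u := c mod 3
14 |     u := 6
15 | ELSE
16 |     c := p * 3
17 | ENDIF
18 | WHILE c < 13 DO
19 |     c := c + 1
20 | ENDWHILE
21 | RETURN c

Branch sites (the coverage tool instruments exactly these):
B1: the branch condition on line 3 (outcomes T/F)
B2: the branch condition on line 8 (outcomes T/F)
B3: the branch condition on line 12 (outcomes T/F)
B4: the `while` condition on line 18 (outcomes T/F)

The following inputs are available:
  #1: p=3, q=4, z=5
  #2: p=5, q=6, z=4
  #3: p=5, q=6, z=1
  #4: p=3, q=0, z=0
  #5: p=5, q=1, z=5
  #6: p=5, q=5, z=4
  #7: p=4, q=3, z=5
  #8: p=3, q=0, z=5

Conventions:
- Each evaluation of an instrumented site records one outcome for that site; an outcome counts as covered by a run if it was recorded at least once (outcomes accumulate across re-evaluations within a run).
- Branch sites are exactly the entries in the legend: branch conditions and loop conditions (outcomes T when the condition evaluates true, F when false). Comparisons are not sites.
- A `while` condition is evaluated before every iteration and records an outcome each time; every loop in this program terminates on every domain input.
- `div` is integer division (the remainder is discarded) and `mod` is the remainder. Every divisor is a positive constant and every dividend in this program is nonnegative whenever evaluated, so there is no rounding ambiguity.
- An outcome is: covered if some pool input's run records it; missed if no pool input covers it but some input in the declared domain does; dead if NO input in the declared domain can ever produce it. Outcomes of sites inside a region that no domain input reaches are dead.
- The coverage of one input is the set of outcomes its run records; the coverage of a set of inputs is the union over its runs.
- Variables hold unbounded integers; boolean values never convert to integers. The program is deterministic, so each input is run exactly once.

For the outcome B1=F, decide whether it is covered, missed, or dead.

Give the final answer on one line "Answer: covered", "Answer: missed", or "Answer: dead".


B1=F is recorded by pool input(s) 2, 3, 5, 6 -> covered
Answer: covered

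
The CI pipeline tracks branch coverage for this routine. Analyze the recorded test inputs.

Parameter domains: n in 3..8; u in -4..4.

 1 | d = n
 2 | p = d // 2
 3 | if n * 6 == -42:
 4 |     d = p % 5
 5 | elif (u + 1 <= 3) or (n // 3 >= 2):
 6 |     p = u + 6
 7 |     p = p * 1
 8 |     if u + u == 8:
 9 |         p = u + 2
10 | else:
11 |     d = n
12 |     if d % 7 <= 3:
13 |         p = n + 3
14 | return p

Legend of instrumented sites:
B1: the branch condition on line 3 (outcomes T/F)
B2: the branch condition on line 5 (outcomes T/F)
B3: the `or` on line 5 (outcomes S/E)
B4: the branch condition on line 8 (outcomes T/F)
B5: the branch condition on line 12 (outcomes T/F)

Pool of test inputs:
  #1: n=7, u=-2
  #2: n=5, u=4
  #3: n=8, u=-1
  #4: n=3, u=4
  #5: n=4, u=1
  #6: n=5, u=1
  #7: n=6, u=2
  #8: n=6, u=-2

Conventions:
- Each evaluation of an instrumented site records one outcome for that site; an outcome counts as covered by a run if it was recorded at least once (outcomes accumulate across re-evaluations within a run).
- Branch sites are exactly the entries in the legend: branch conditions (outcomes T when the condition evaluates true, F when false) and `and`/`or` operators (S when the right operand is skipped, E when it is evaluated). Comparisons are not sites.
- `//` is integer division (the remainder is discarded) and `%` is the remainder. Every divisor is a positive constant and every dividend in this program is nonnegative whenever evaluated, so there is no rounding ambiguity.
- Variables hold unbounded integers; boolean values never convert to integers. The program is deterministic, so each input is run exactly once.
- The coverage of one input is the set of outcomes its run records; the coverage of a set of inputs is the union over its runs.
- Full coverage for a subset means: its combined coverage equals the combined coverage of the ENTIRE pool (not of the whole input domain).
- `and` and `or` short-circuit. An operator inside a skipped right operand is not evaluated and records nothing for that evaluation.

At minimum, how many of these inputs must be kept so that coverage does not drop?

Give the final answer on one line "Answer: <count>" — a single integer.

run #1 (n=7, u=-2) runs B1->F, B3->S, B2->T, B4->F; records B1=F, B2=T, B3=S, B4=F
run #2 (n=5, u=4) runs B1->F, B3->E, B2->F, B5->F; records B1=F, B2=F, B3=E, B5=F
run #3 (n=8, u=-1) runs B1->F, B3->S, B2->T, B4->F; records B1=F, B2=T, B3=S, B4=F
run #4 (n=3, u=4) runs B1->F, B3->E, B2->F, B5->T; records B1=F, B2=F, B3=E, B5=T
run #5 (n=4, u=1) runs B1->F, B3->S, B2->T, B4->F; records B1=F, B2=T, B3=S, B4=F
run #6 (n=5, u=1) runs B1->F, B3->S, B2->T, B4->F; records B1=F, B2=T, B3=S, B4=F
run #7 (n=6, u=2) runs B1->F, B3->S, B2->T, B4->F; records B1=F, B2=T, B3=S, B4=F
run #8 (n=6, u=-2) runs B1->F, B3->S, B2->T, B4->F; records B1=F, B2=T, B3=S, B4=F
the full pool covers 8 outcomes: B1=F, B2=T, B2=F, B3=S, B3=E, B4=F, B5=T, B5=F
checked all size-1 subsets: none covers 8 outcomes (max 4/8)
checked all size-2 subsets: none covers 8 outcomes (max 7/8)
inputs {1, 2, 4} (size 3) cover everything; no size-3 subset with a lexicographically smaller index list covers all 8

Answer: 3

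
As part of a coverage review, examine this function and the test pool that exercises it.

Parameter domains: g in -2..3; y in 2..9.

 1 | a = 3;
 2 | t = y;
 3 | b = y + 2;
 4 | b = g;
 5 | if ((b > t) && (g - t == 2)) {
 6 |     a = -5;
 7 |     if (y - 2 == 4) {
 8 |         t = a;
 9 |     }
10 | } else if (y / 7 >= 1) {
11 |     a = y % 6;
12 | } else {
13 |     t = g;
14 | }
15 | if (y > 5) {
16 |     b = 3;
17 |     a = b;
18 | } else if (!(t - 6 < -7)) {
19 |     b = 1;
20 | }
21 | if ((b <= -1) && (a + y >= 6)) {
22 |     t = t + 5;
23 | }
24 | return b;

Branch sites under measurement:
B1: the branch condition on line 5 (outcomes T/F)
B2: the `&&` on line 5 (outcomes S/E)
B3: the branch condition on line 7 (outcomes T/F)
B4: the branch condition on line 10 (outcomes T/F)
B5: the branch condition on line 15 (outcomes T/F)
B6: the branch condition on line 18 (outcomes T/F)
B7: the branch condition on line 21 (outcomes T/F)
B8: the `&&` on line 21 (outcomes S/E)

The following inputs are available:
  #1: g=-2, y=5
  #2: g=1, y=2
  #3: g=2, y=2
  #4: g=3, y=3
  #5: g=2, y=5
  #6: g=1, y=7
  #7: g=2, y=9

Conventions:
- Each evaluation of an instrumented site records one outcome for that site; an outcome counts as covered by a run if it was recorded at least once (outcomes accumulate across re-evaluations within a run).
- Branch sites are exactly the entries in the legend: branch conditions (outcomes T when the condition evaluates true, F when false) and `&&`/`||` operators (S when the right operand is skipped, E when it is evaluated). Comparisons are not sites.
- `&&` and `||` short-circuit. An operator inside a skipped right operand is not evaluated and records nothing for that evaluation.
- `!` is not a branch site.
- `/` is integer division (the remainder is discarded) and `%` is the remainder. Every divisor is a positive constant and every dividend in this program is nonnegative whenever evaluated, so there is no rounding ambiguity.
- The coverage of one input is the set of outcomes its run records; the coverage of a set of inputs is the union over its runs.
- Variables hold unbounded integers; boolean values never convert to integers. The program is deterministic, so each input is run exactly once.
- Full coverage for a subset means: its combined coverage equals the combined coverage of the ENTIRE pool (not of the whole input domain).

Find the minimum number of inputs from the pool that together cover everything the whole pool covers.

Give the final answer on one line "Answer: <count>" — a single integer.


input #1, g=-2, y=5: events B2->S, B1->F, B4->F, B5->F, B6->F, B8->E, B7->T; outcomes B1=F, B2=S, B4=F, B5=F, B6=F, B7=T, B8=E
input #2, g=1, y=2: events B2->S, B1->F, B4->F, B5->F, B6->T, B8->S, B7->F; outcomes B1=F, B2=S, B4=F, B5=F, B6=T, B7=F, B8=S
input #3, g=2, y=2: events B2->S, B1->F, B4->F, B5->F, B6->T, B8->S, B7->F; outcomes B1=F, B2=S, B4=F, B5=F, B6=T, B7=F, B8=S
input #4, g=3, y=3: events B2->S, B1->F, B4->F, B5->F, B6->T, B8->S, B7->F; outcomes B1=F, B2=S, B4=F, B5=F, B6=T, B7=F, B8=S
input #5, g=2, y=5: events B2->S, B1->F, B4->F, B5->F, B6->T, B8->S, B7->F; outcomes B1=F, B2=S, B4=F, B5=F, B6=T, B7=F, B8=S
input #6, g=1, y=7: events B2->S, B1->F, B4->T, B5->T, B8->S, B7->F; outcomes B1=F, B2=S, B4=T, B5=T, B7=F, B8=S
input #7, g=2, y=9: events B2->S, B1->F, B4->T, B5->T, B8->S, B7->F; outcomes B1=F, B2=S, B4=T, B5=T, B7=F, B8=S
the full pool covers 12 outcomes: B1=F, B2=S, B4=T, B4=F, B5=T, B5=F, B6=T, B6=F, B7=T, B7=F, B8=S, B8=E
checked all size-1 subsets: none covers 12 outcomes (max 7/12)
checked all size-2 subsets: none covers 12 outcomes (max 11/12)
the canonical winner is {1, 2, 6}: size 3, full 12-outcome coverage, earliest index list among size-3 covers
Answer: 3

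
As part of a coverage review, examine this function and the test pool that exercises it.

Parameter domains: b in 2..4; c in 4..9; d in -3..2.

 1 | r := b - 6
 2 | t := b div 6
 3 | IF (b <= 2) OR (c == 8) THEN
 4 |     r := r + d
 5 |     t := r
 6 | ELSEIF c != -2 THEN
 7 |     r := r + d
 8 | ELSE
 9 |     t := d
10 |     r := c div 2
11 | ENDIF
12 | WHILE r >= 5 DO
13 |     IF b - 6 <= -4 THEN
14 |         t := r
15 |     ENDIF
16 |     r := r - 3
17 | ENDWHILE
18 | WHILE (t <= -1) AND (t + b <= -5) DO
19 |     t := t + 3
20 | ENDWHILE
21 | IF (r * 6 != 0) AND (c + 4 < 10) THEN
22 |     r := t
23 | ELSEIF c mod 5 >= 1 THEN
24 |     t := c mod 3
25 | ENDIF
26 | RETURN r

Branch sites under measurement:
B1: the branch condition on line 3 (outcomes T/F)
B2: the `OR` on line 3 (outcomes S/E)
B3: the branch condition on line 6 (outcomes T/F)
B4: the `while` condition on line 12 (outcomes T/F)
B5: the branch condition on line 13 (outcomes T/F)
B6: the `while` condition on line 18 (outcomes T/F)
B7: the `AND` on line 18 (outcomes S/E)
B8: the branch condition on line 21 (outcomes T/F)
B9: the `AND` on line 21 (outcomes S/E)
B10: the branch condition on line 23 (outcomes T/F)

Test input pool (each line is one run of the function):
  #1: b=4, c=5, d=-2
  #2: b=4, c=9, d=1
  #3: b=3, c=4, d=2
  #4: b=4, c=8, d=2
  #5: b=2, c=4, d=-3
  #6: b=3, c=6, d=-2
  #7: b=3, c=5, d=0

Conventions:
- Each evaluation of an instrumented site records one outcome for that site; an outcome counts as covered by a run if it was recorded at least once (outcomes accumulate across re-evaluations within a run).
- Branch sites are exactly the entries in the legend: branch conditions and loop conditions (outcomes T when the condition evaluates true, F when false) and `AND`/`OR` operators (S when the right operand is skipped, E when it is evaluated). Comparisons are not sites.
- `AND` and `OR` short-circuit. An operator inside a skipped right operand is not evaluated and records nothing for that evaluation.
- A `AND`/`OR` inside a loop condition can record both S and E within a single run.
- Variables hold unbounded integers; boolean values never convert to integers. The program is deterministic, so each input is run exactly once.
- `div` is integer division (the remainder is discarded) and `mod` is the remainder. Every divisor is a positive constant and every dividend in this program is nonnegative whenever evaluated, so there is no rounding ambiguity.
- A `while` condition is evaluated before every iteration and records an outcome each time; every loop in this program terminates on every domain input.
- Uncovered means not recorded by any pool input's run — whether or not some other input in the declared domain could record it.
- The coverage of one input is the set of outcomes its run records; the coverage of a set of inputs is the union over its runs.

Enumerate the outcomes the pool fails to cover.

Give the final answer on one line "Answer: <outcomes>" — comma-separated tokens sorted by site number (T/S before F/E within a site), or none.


input #1 (b=4, c=5, d=-2): covers B1=F, B2=E, B3=T, B4=F, B6=F, B7=S, B8=T, B9=E
input #2 (b=4, c=9, d=1): covers B1=F, B2=E, B3=T, B4=F, B6=F, B7=S, B8=F, B9=E, B10=T
input #3 (b=3, c=4, d=2): covers B1=F, B2=E, B3=T, B4=F, B6=F, B7=S, B8=T, B9=E
input #4 (b=4, c=8, d=2): covers B1=T, B2=E, B4=F, B6=F, B7=S, B8=F, B9=S, B10=T
input #5 (b=2, c=4, d=-3): covers B1=T, B2=S, B4=F, B6=T, B6=F, B7=E, B8=T, B9=E
input #6 (b=3, c=6, d=-2): covers B1=F, B2=E, B3=T, B4=F, B6=F, B7=S, B8=F, B9=E, B10=T
input #7 (b=3, c=5, d=0): covers B1=F, B2=E, B3=T, B4=F, B6=F, B7=S, B8=T, B9=E
union over the pool: B1=T, B1=F, B2=S, B2=E, B3=T, B4=F, B6=T, B6=F, B7=S, B7=E, B8=T, B8=F, B9=S, B9=E, B10=T
uncovered (5 of 20): B3=F, B4=T, B5=T, B5=F, B10=F
Answer: B3=F, B4=T, B5=T, B5=F, B10=F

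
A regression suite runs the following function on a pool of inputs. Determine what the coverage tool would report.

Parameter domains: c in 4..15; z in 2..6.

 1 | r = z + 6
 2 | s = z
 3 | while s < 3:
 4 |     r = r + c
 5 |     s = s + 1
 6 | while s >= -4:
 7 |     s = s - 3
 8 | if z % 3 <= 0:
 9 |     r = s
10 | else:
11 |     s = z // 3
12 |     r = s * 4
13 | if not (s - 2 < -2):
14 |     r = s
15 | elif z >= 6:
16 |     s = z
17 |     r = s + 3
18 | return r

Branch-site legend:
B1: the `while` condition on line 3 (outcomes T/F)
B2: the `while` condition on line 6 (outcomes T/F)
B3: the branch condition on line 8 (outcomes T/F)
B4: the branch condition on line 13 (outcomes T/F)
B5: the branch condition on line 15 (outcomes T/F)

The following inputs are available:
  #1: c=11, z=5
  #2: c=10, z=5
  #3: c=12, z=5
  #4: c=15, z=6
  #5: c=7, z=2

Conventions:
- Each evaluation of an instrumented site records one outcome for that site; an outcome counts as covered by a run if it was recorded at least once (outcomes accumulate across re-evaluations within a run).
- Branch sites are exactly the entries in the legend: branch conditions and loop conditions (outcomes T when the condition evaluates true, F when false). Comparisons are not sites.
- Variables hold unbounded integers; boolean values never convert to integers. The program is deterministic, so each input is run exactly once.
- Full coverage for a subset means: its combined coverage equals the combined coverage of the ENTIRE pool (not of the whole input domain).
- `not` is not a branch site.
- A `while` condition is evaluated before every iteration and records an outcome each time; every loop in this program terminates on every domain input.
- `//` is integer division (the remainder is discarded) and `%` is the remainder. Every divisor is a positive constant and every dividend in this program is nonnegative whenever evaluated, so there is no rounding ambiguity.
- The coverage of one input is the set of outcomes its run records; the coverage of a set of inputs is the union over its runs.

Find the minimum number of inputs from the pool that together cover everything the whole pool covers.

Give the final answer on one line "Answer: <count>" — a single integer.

input #1 (c=11, z=5): covers B1=F, B2=T, B2=F, B3=F, B4=T
input #2 (c=10, z=5): covers B1=F, B2=T, B2=F, B3=F, B4=T
input #3 (c=12, z=5): covers B1=F, B2=T, B2=F, B3=F, B4=T
input #4 (c=15, z=6): covers B1=F, B2=T, B2=F, B3=T, B4=F, B5=T
input #5 (c=7, z=2): covers B1=T, B1=F, B2=T, B2=F, B3=F, B4=T
union over all inputs: B1=T, B1=F, B2=T, B2=F, B3=T, B3=F, B4=T, B4=F, B5=T (9 outcomes)
checked all size-1 subsets: none covers 9 outcomes (max 6/9)
at size 2, {4, 5} reaches all 9 outcomes; every lexicographically earlier size-2 subset fails

Answer: 2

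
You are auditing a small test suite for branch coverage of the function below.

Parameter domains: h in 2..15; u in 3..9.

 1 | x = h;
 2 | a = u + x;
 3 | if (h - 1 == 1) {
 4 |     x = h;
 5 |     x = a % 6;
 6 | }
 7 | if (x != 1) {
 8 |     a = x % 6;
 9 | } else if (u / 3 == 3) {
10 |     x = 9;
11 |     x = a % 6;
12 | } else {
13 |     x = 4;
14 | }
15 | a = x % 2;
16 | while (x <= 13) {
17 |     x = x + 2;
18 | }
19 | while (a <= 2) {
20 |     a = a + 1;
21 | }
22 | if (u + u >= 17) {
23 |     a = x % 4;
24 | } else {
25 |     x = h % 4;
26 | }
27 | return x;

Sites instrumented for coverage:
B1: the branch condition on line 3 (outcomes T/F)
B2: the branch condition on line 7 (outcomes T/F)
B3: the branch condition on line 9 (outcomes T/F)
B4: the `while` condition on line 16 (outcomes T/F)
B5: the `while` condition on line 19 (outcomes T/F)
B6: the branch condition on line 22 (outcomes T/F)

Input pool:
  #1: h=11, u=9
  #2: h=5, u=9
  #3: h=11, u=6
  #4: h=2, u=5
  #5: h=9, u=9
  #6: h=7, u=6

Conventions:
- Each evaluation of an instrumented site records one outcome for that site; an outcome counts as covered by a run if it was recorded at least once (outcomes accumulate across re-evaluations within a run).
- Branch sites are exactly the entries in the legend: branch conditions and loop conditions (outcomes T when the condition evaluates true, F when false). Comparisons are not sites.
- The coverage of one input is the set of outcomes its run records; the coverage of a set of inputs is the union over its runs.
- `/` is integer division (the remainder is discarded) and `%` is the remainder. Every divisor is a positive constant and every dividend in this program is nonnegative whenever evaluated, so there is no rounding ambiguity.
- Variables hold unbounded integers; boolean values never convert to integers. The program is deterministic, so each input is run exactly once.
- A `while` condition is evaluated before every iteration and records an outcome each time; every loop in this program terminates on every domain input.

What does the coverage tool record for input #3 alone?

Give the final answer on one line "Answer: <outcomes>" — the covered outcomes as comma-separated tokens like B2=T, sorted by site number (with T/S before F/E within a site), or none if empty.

Event log for input #3 (h=11, u=6):
  B1->F, B2->T, B4->T, B4->T, B4->F, B5->T, B5->T, B5->F, B6->F
distinct outcomes covered: B1=F, B2=T, B4=T, B4=F, B5=T, B5=F, B6=F

Answer: B1=F, B2=T, B4=T, B4=F, B5=T, B5=F, B6=F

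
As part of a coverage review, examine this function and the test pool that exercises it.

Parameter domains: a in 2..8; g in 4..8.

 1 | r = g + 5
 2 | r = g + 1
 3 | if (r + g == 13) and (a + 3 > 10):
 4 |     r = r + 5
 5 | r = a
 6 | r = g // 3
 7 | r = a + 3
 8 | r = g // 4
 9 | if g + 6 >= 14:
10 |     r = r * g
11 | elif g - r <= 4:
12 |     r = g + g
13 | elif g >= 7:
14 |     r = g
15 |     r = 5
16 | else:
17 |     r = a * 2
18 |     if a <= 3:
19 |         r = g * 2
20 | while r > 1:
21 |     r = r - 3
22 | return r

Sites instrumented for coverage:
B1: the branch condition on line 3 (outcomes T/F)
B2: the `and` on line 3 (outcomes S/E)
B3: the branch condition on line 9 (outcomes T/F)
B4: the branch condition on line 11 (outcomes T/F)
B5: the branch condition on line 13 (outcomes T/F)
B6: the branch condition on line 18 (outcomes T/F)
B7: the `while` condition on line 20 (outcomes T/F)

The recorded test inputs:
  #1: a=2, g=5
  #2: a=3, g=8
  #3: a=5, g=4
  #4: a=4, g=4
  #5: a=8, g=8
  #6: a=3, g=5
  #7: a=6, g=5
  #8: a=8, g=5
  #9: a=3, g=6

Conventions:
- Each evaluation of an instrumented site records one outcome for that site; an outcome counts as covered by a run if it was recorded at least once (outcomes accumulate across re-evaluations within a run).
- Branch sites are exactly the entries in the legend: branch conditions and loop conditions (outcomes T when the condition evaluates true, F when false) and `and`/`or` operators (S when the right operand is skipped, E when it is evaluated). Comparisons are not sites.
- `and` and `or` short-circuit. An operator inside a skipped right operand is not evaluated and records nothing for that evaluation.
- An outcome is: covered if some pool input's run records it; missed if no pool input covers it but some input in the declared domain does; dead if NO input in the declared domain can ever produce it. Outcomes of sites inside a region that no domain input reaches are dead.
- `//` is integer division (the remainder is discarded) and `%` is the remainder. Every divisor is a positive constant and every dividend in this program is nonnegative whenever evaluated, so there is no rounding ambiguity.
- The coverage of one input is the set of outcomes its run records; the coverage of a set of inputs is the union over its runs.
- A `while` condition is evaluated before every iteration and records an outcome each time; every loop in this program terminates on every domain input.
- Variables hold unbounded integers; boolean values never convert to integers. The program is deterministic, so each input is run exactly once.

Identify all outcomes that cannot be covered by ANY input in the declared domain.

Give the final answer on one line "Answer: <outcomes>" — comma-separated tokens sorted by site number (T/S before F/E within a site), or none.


exhaustive pass over the 35-input domain:
  reachable outcomes have witnesses, e.g. B1=T (e.g. a=8, g=6), B1=F (e.g. a=2, g=4), B2=S (e.g. a=2, g=4), B2=E (e.g. a=2, g=6)
Answer: none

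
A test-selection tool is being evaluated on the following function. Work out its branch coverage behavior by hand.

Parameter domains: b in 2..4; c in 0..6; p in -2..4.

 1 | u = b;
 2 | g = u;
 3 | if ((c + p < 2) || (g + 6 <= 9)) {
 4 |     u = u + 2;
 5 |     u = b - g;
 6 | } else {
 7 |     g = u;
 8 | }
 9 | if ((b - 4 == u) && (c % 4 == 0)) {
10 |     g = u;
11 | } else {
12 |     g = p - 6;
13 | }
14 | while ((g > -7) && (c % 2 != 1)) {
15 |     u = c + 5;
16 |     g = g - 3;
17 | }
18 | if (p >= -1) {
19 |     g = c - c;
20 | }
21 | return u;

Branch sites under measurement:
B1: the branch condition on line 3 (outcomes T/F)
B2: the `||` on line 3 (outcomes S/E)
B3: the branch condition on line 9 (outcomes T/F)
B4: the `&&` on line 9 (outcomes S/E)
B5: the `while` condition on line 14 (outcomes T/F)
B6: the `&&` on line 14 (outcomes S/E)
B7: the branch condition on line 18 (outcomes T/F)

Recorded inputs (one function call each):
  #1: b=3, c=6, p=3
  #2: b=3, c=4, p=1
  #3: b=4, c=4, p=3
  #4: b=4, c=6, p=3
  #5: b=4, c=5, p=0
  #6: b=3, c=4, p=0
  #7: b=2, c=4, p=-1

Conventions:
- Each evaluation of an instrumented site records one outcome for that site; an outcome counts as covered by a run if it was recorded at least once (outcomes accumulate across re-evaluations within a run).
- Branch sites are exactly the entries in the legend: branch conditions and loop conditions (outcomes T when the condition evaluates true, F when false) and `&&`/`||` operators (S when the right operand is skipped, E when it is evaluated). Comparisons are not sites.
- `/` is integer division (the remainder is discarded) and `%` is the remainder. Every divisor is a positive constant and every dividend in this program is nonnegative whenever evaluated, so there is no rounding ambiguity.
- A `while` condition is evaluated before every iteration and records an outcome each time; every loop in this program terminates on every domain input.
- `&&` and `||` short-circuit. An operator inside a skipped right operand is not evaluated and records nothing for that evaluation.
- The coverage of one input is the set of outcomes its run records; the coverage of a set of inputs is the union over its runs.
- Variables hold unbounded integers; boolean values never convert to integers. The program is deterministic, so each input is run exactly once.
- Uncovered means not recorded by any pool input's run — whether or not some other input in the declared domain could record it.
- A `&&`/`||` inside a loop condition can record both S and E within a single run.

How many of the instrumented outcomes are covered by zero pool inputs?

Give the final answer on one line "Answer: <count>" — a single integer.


input #1, b=3, c=6, p=3: outcomes B1=T, B2=E, B3=F, B4=S, B5=T, B5=F, B6=S, B6=E, B7=T
input #2, b=3, c=4, p=1: outcomes B1=T, B2=E, B3=F, B4=S, B5=T, B5=F, B6=S, B6=E, B7=T
input #3, b=4, c=4, p=3: outcomes B1=F, B2=E, B3=F, B4=S, B5=T, B5=F, B6=S, B6=E, B7=T
input #4, b=4, c=6, p=3: outcomes B1=F, B2=E, B3=F, B4=S, B5=T, B5=F, B6=S, B6=E, B7=T
input #5, b=4, c=5, p=0: outcomes B1=F, B2=E, B3=F, B4=S, B5=F, B6=E, B7=T
input #6, b=3, c=4, p=0: outcomes B1=T, B2=E, B3=F, B4=S, B5=T, B5=F, B6=S, B6=E, B7=T
input #7, b=2, c=4, p=-1: outcomes B1=T, B2=E, B3=F, B4=S, B5=F, B6=S, B7=T
union over the pool: B1=T, B1=F, B2=E, B3=F, B4=S, B5=T, B5=F, B6=S, B6=E, B7=T
uncovered (4 of 14): B2=S, B3=T, B4=E, B7=F
Answer: 4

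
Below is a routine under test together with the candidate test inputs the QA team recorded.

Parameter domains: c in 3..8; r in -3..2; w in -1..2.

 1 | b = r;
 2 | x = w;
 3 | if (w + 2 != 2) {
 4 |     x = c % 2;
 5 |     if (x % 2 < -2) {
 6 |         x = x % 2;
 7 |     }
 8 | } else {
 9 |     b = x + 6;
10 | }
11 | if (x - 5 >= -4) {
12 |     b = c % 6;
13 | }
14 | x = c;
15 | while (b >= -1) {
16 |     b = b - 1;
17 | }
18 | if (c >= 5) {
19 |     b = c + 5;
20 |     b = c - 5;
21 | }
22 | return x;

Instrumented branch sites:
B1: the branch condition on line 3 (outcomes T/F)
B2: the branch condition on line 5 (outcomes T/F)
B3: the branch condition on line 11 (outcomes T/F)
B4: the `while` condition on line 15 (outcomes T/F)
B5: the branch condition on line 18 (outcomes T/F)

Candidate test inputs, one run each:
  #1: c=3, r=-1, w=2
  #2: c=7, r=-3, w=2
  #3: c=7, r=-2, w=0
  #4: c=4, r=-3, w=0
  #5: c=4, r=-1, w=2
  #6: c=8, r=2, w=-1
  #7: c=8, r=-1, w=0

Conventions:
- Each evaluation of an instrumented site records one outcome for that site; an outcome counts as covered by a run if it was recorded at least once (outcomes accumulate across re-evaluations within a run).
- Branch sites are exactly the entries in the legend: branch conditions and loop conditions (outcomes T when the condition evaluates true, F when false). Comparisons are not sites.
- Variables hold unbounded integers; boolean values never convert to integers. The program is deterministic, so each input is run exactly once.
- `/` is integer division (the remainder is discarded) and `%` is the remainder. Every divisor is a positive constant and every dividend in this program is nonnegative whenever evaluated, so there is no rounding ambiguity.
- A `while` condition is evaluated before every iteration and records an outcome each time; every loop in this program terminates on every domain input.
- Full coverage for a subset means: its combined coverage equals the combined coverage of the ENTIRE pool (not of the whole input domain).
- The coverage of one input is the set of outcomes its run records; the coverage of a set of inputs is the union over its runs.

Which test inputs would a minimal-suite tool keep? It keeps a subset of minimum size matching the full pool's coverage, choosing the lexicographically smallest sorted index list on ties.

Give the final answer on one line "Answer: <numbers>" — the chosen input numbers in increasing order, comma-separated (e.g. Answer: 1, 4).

run #1 (c=3, r=-1, w=2) runs B1->T, B2->F, B3->T, B4->T, B4->T, B4->T, B4->T, B4->T, B4->F, B5->F; records B1=T, B2=F, B3=T, B4=T, B4=F, B5=F
run #2 (c=7, r=-3, w=2) runs B1->T, B2->F, B3->T, B4->T, B4->T, B4->T, B4->F, B5->T; records B1=T, B2=F, B3=T, B4=T, B4=F, B5=T
run #3 (c=7, r=-2, w=0) runs B1->F, B3->F, B4->T, B4->T, B4->T, B4->T, B4->T, B4->T, B4->T, B4->T, B4->F, B5->T; records B1=F, B3=F, B4=T, B4=F, B5=T
run #4 (c=4, r=-3, w=0) runs B1->F, B3->F, B4->T, B4->T, B4->T, B4->T, B4->T, B4->T, B4->T, B4->T, B4->F, B5->F; records B1=F, B3=F, B4=T, B4=F, B5=F
run #5 (c=4, r=-1, w=2) runs B1->T, B2->F, B3->F, B4->T, B4->F, B5->F; records B1=T, B2=F, B3=F, B4=T, B4=F, B5=F
run #6 (c=8, r=2, w=-1) runs B1->T, B2->F, B3->F, B4->T, B4->T, B4->T, B4->T, B4->F, B5->T; records B1=T, B2=F, B3=F, B4=T, B4=F, B5=T
run #7 (c=8, r=-1, w=0) runs B1->F, B3->F, B4->T, B4->T, B4->T, B4->T, B4->T, B4->T, B4->T, B4->T, B4->F, B5->T; records B1=F, B3=F, B4=T, B4=F, B5=T
pool-wide coverage (9 outcomes): B1=T, B1=F, B2=F, B3=T, B3=F, B4=T, B4=F, B5=T, B5=F
no size-1 subset reaches all 9 outcomes (best union: 6/9)
at size 2, {1, 3} reaches all 9 outcomes; every lexicographically earlier size-2 subset fails

Answer: 1, 3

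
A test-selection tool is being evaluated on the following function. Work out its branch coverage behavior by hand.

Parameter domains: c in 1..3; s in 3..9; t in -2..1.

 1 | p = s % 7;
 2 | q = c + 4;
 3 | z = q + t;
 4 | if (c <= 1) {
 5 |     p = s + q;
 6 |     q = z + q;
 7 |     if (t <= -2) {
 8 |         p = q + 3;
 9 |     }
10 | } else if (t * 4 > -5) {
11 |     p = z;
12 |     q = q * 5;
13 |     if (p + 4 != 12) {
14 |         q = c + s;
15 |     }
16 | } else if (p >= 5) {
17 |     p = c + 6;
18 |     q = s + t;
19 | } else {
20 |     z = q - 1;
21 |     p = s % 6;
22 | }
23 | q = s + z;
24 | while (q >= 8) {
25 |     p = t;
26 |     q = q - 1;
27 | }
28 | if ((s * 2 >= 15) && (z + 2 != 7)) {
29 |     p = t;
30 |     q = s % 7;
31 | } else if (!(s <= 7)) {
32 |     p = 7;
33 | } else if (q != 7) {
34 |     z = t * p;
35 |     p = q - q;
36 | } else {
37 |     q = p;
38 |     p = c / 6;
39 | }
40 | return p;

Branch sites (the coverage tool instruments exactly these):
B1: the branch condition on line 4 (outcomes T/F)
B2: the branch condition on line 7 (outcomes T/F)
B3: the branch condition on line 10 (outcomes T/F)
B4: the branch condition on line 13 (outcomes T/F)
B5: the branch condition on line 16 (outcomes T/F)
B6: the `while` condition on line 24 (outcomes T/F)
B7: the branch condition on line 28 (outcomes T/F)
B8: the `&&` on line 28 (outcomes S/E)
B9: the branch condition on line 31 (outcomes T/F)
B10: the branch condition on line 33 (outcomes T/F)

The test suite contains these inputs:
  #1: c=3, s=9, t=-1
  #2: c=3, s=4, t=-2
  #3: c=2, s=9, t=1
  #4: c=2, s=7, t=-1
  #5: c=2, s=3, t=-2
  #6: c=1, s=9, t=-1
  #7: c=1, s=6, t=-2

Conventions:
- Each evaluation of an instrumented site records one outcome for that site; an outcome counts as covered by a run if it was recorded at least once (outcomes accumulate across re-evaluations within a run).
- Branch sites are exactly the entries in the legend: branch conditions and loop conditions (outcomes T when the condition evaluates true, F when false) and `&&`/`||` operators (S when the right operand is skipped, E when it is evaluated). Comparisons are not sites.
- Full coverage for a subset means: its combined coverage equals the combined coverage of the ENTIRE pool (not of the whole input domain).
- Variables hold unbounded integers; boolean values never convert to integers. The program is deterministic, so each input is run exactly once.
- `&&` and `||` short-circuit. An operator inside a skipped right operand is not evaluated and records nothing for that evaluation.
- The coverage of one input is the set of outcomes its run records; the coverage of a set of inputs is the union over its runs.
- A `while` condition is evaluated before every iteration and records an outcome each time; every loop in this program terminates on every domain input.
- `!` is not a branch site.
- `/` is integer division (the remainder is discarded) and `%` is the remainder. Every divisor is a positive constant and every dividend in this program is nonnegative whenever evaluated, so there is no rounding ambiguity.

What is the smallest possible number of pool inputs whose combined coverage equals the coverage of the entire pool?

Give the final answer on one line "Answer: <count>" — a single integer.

test 1 (c=3, s=9, t=-1) fires B1->F, B3->T, B4->T, B6->T, B6->T, B6->T, B6->T, B6->T, B6->T, B6->T, B6->T, B6->F, B8->E, B7->T; hits B1=F, B3=T, B4=T, B6=T, B6=F, B7=T, B8=E
test 2 (c=3, s=4, t=-2) fires B1->F, B3->F, B5->F, B6->T, B6->T, B6->T, B6->F, B8->S, B7->F, B9->F, B10->F; hits B1=F, B3=F, B5=F, B6=T, B6=F, B7=F, B8=S, B9=F, B10=F
test 3 (c=2, s=9, t=1) fires B1->F, B3->T, B4->T, B6->T, B6->T, B6->T, B6->T, B6->T, B6->T, B6->T, B6->T, B6->T, B6->F, B8->E, ...; hits B1=F, B3=T, B4=T, B6=T, B6=F, B7=T, B8=E
test 4 (c=2, s=7, t=-1) fires B1->F, B3->T, B4->T, B6->T, B6->T, B6->T, B6->T, B6->T, B6->F, B8->S, B7->F, B9->F, B10->F; hits B1=F, B3=T, B4=T, B6=T, B6=F, B7=F, B8=S, B9=F, B10=F
test 5 (c=2, s=3, t=-2) fires B1->F, B3->F, B5->F, B6->T, B6->F, B8->S, B7->F, B9->F, B10->F; hits B1=F, B3=F, B5=F, B6=T, B6=F, B7=F, B8=S, B9=F, B10=F
test 6 (c=1, s=9, t=-1) fires B1->T, B2->F, B6->T, B6->T, B6->T, B6->T, B6->T, B6->T, B6->F, B8->E, B7->T; hits B1=T, B2=F, B6=T, B6=F, B7=T, B8=E
test 7 (c=1, s=6, t=-2) fires B1->T, B2->T, B6->T, B6->T, B6->F, B8->S, B7->F, B9->F, B10->F; hits B1=T, B2=T, B6=T, B6=F, B7=F, B8=S, B9=F, B10=F
union over all inputs: B1=T, B1=F, B2=T, B2=F, B3=T, B3=F, B4=T, B5=F, B6=T, B6=F, B7=T, B7=F, B8=S, B8=E, B9=F, B10=F (16 outcomes)
checked all size-1 subsets: none covers 16 outcomes (max 9/16)
checked all size-2 subsets: none covers 16 outcomes (max 13/16)
checked all size-3 subsets: none covers 16 outcomes (max 15/16)
inputs {1, 2, 6, 7} (size 4) cover everything; no size-4 subset with a lexicographically smaller index list covers all 16

Answer: 4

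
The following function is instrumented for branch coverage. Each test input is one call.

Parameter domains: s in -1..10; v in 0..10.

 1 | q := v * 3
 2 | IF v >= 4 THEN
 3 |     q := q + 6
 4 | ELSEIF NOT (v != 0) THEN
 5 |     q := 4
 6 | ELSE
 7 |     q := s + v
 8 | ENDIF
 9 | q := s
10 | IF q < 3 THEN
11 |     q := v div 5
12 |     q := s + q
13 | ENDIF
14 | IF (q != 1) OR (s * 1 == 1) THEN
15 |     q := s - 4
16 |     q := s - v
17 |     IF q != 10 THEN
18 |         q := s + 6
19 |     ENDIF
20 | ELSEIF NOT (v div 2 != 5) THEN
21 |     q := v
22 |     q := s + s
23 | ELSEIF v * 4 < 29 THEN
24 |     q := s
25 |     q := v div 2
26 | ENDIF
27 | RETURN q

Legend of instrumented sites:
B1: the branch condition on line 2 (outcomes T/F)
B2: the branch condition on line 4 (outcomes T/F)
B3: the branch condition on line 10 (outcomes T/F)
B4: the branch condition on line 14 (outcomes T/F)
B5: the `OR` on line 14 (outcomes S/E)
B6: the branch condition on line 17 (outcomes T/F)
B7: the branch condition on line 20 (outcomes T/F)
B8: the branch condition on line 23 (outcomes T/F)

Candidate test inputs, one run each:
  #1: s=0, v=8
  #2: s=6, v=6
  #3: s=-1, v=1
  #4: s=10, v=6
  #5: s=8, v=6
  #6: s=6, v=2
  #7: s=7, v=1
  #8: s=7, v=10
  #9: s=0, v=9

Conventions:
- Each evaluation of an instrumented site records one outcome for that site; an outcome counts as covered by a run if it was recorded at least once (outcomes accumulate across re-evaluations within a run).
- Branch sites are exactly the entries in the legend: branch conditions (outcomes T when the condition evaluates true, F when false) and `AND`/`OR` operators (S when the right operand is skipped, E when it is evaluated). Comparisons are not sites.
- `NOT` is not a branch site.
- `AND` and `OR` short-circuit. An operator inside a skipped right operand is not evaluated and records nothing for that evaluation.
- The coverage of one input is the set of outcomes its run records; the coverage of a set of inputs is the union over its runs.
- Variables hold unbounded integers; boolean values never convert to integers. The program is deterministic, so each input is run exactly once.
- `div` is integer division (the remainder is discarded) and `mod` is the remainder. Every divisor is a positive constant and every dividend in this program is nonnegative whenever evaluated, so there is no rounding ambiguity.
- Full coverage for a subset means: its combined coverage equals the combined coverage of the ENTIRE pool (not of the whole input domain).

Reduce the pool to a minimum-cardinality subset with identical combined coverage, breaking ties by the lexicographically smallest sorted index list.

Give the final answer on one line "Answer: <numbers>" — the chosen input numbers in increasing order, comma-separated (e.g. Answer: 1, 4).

input #1 (s=0, v=8): covers B1=T, B3=T, B4=F, B5=E, B7=F, B8=F
input #2 (s=6, v=6): covers B1=T, B3=F, B4=T, B5=S, B6=T
input #3 (s=-1, v=1): covers B1=F, B2=F, B3=T, B4=T, B5=S, B6=T
input #4 (s=10, v=6): covers B1=T, B3=F, B4=T, B5=S, B6=T
input #5 (s=8, v=6): covers B1=T, B3=F, B4=T, B5=S, B6=T
input #6 (s=6, v=2): covers B1=F, B2=F, B3=F, B4=T, B5=S, B6=T
input #7 (s=7, v=1): covers B1=F, B2=F, B3=F, B4=T, B5=S, B6=T
input #8 (s=7, v=10): covers B1=T, B3=F, B4=T, B5=S, B6=T
input #9 (s=0, v=9): covers B1=T, B3=T, B4=F, B5=E, B7=F, B8=F
together the pool reaches 12 outcomes: B1=T, B1=F, B2=F, B3=T, B3=F, B4=T, B4=F, B5=S, B5=E, B6=T, B7=F, B8=F
no size-1 subset reaches all 12 outcomes (best union: 6/12)
the canonical winner is {1, 6}: size 2, full 12-outcome coverage, earliest index list among size-2 covers

Answer: 1, 6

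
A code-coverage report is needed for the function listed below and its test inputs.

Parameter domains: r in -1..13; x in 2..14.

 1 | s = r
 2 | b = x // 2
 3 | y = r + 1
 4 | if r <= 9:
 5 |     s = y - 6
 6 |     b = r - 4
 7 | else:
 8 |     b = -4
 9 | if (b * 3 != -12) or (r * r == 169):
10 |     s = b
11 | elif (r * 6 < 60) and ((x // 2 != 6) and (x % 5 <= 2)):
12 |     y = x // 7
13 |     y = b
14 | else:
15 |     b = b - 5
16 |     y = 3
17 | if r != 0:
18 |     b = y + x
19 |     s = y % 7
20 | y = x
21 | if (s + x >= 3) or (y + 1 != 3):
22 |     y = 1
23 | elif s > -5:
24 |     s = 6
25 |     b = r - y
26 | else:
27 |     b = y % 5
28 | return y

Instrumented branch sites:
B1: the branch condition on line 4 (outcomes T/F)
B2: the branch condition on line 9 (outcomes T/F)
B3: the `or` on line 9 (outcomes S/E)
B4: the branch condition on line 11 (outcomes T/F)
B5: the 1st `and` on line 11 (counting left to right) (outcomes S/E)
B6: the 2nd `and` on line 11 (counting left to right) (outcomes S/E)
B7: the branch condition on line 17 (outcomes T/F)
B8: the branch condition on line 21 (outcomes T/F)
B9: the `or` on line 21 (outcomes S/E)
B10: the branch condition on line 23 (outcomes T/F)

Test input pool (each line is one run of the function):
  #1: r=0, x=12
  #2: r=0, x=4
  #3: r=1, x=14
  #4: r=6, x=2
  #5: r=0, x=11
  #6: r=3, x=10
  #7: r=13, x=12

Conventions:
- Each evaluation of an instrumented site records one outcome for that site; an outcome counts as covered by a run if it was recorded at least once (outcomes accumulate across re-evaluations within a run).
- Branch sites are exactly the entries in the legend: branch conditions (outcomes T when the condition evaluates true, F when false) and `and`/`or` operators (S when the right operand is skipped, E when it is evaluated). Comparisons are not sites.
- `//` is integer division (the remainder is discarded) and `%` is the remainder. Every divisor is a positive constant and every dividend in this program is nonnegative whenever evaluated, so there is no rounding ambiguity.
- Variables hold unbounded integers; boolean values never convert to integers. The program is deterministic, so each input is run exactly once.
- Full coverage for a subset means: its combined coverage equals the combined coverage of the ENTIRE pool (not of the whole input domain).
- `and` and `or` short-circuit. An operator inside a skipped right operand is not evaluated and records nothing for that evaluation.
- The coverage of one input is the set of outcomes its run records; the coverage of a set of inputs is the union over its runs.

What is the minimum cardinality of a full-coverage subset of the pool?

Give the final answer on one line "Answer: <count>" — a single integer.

test 1 (r=0, x=12) fires B1->T, B3->E, B2->F, B5->E, B6->S, B4->F, B7->F, B9->S, B8->T; hits B1=T, B2=F, B3=E, B4=F, B5=E, B6=S, B7=F, B8=T, B9=S
test 2 (r=0, x=4) fires B1->T, B3->E, B2->F, B5->E, B6->E, B4->F, B7->F, B9->E, B8->T; hits B1=T, B2=F, B3=E, B4=F, B5=E, B6=E, B7=F, B8=T, B9=E
test 3 (r=1, x=14) fires B1->T, B3->S, B2->T, B7->T, B9->S, B8->T; hits B1=T, B2=T, B3=S, B7=T, B8=T, B9=S
test 4 (r=6, x=2) fires B1->T, B3->S, B2->T, B7->T, B9->E, B8->F, B10->T; hits B1=T, B2=T, B3=S, B7=T, B8=F, B9=E, B10=T
test 5 (r=0, x=11) fires B1->T, B3->E, B2->F, B5->E, B6->E, B4->T, B7->F, B9->S, B8->T; hits B1=T, B2=F, B3=E, B4=T, B5=E, B6=E, B7=F, B8=T, B9=S
test 6 (r=3, x=10) fires B1->T, B3->S, B2->T, B7->T, B9->S, B8->T; hits B1=T, B2=T, B3=S, B7=T, B8=T, B9=S
test 7 (r=13, x=12) fires B1->F, B3->E, B2->T, B7->T, B9->S, B8->T; hits B1=F, B2=T, B3=E, B7=T, B8=T, B9=S
together the pool reaches 18 outcomes: B1=T, B1=F, B2=T, B2=F, B3=S, B3=E, B4=T, B4=F, B5=E, B6=S, B6=E, B7=T, B7=F, B8=T, B8=F, B9=S, B9=E, B10=T
no size-1 subset reaches all 18 outcomes (best union: 9/18)
no size-2 subset reaches all 18 outcomes (best union: 15/18)
no size-3 subset reaches all 18 outcomes (best union: 17/18)
at size 4, {1, 4, 5, 7} reaches all 18 outcomes; every lexicographically earlier size-4 subset fails

Answer: 4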